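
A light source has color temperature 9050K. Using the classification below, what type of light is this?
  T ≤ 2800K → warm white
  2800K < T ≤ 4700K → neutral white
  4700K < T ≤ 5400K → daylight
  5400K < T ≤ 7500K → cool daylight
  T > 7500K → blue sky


Temperature: 9050K
9050K > 7500K → blue sky
Classification: blue sky


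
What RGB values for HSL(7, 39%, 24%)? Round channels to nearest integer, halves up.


H=7°, S=0.39, L=0.24
C = (1-|2L-1|)×S = (1-|-0.52|)×0.39 = 0.1872
H' = H/60 = 7/60 ≈ 0.1167; X = C×(1-|H' mod 2 - 1|) = 0.02184
m = L - C/2 = 0.24 - 0.0936 = 0.1464
Sector ⌊H'⌋ = 0 → (R',G',B') = (0.1872, 0.02184, 0.0)
RGB = ((R'+m)×255, (G'+m)×255, (B'+m)×255) = (85.068, 42.9012, 37.332)
Round half up → RGB(85, 43, 37)


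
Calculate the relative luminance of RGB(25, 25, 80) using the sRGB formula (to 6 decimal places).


Linearize each channel (sRGB transfer function): c = v/255; c_lin = c/12.92 if c ≤ 0.04045, else ((c+0.055)/1.055)^2.4
  R: 25/255 ≈ 0.098039 > 0.04045 → ((0.098039+0.055)/1.055)^2.4 ≈ 0.009721
  G: 25/255 ≈ 0.098039 > 0.04045 → ((0.098039+0.055)/1.055)^2.4 ≈ 0.009721
  B: 80/255 ≈ 0.313725 > 0.04045 → ((0.313725+0.055)/1.055)^2.4 ≈ 0.080220
R_lin = 0.009721, G_lin = 0.009721, B_lin = 0.080220
L = 0.2126×R + 0.7152×G + 0.0722×B
L = 0.2126×0.009721 + 0.7152×0.009721 + 0.0722×0.080220
L ≈ 0.014811


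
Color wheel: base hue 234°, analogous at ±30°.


Base hue: 234°
Left analog: (234 - 30) mod 360 = 204°
Right analog: (234 + 30) mod 360 = 264°
Analogous hues = 204° and 264°


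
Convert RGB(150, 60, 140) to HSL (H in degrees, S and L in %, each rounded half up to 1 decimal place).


Normalize: R'=150/255≈0.5882, G'=60/255≈0.2353, B'=140/255≈0.5490
Max=150/255, Min=60/255, Δ=Max-Min=90/255
L = (Max+Min)/2 = (150+60)/510 = 210/510 = 0.41176… → L = 41.2%
L ≤ 0.5 → S = Δ/(Max+Min) = 90/(150+60) = 90/210 = 0.42857… → S = 42.9%
(the 1/255 factors cancel in S and H, so raw channel differences can be used)
Max is R' → H = 60 × (((G-B)/Δ) mod 6) = 60 × (((60-140)/90) mod 6)
  (-80)/90 = -0.8888…; negative, so add 6 → 5.1111…
  H = 60 × 5.1111… = 306.666…° → H = 306.7°
= HSL(306.7°, 42.9%, 41.2%)


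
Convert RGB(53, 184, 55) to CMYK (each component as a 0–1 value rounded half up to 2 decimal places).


R'=53/255≈0.2078, G'=184/255≈0.7216, B'=55/255≈0.2157
K = 1 - max(R',G',B') = 1 - 184/255 = 71/255 = 0.27843… → 0.28
(1-R'-K)/(1-K) simplifies to (max-R)/max with max = 184:
C = (184-53)/184 = 131/184 = 0.71195… → 0.71
M = (184-184)/184 = 0/184 = 0 → 0.00
Y = (184-55)/184 = 129/184 = 0.70108… → 0.70
= CMYK(0.71, 0.00, 0.70, 0.28)


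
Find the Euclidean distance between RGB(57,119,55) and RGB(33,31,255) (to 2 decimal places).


d = √[(R₁-R₂)² + (G₁-G₂)² + (B₁-B₂)²]
d = √[(57-33)² + (119-31)² + (55-255)²]
d = √[576 + 7744 + 40000]
d = √48320
d ≈ 219.82


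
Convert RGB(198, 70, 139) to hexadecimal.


R = 198 → C6 (hex)
G = 70 → 46 (hex)
B = 139 → 8B (hex)
Hex = #C6468B


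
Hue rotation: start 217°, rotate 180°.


New hue = (H + rotation) mod 360
New hue = (217 + 180) mod 360
= 397 mod 360
= 37°


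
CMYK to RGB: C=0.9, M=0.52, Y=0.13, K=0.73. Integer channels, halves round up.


R = 255 × (1-C) × (1-K) = 255 × 0.10 × 0.27 = 6.885 → 7
G = 255 × (1-M) × (1-K) = 255 × 0.48 × 0.27 = 33.048 → 33
B = 255 × (1-Y) × (1-K) = 255 × 0.87 × 0.27 = 59.8995 → 60
= RGB(7, 33, 60)


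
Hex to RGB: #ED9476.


ED → 237 (R)
94 → 148 (G)
76 → 118 (B)
= RGB(237, 148, 118)


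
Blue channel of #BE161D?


Color: #BE161D
R = BE = 190
G = 16 = 22
B = 1D = 29
Blue = 29


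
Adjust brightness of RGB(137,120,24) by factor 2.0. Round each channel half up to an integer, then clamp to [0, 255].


Multiply each channel by 2.0, round half up, clamp to [0, 255]
R: 137×2.0 = 274 → clamp → 255
G: 120×2.0 = 240
B: 24×2.0 = 48
= RGB(255, 240, 48)


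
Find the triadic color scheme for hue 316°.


Triadic: equally spaced at 120° intervals
H1 = 316°
H2 = (316 + 120) mod 360 = 76°
H3 = (316 + 240) mod 360 = 196°
Triadic = 316°, 76°, 196°


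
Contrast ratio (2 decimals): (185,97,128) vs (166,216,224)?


Linearize each sRGB channel c=v/255: c/12.92 if c ≤ 0.04045 else ((c+0.055)/1.055)^2.4
L = 0.2126×R_lin + 0.7152×G_lin + 0.0722×B_lin
Color 1 (185,97,128):
  R=185: 185/255≈0.7255 > 0.04045 → ((0.7255+0.055)/1.055)^2.4 ≈ 0.48515
  G=97: 97/255≈0.3804 > 0.04045 → ((0.3804+0.055)/1.055)^2.4 ≈ 0.11954
  B=128: 128/255≈0.5020 > 0.04045 → ((0.5020+0.055)/1.055)^2.4 ≈ 0.21586
  L1 = 0.2126×0.48515 + 0.7152×0.11954 + 0.0722×0.21586 ≈ 0.20422
Color 2 (166,216,224):
  R=166: 166/255≈0.6510 > 0.04045 → ((0.6510+0.055)/1.055)^2.4 ≈ 0.38133
  G=216: 216/255≈0.8471 > 0.04045 → ((0.8471+0.055)/1.055)^2.4 ≈ 0.68669
  B=224: 224/255≈0.8784 > 0.04045 → ((0.8784+0.055)/1.055)^2.4 ≈ 0.74540
  L2 = 0.2126×0.38133 + 0.7152×0.68669 + 0.0722×0.74540 ≈ 0.62601
Lighter = 0.62601, Darker = 0.20422
Ratio = (L_lighter + 0.05) / (L_darker + 0.05)
Ratio = (0.62601 + 0.05) / (0.20422 + 0.05) = 0.67601 / 0.25422 ≈ 2.6591
Ratio ≈ 2.66:1


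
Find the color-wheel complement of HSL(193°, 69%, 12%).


Complement = opposite side of color wheel = hue + 180°
H' = (193 + 180) mod 360 = 13°
S and L unchanged.
= HSL(13°, 69%, 12%)


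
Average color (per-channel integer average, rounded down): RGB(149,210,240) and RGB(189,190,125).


Midpoint: each channel = ⌊(C₁+C₂)/2⌋
R: ⌊(149+189)/2⌋ = 169
G: ⌊(210+190)/2⌋ = 200
B: ⌊(240+125)/2⌋ = 182
= RGB(169, 200, 182)


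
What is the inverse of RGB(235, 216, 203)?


Invert: (255-R, 255-G, 255-B)
R: 255-235 = 20
G: 255-216 = 39
B: 255-203 = 52
= RGB(20, 39, 52)


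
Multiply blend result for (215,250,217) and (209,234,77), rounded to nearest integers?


Multiply: C = A×B/255, rounded to nearest integer
R: 215×209/255 = 44935/255 ≈ 176.216 → 176
G: 250×234/255 = 58500/255 ≈ 229.412 → 229
B: 217×77/255 = 16709/255 ≈ 65.525 → 66
= RGB(176, 229, 66)


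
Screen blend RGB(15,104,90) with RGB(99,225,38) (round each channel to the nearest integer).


Screen: C = 255 - (255-A)×(255-B)/255, rounded to nearest integer
R: 255 - (255-15)×(255-99)/255 = 255 - 37440/255 ≈ 255 - 146.824 = 108.176 → 108
G: 255 - (255-104)×(255-225)/255 = 255 - 4530/255 ≈ 255 - 17.765 = 237.235 → 237
B: 255 - (255-90)×(255-38)/255 = 255 - 35805/255 ≈ 255 - 140.412 = 114.588 → 115
= RGB(108, 237, 115)


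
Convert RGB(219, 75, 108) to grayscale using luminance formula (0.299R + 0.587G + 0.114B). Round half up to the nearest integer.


Gray = 0.299×R + 0.587×G + 0.114×B
Gray = 0.299×219 + 0.587×75 + 0.114×108
Gray = 65.481 + 44.025 + 12.312
Gray = 121.818 → round half up → 122
Gray = 122


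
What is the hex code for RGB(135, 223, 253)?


R = 135 → 87 (hex)
G = 223 → DF (hex)
B = 253 → FD (hex)
Hex = #87DFFD


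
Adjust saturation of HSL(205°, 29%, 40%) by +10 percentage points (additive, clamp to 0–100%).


Original S = 29%
Adjustment = +10 percentage points
New S = 29 + (10) = 39
Clamp to [0, 100] → 39
= HSL(205°, 39%, 40%)


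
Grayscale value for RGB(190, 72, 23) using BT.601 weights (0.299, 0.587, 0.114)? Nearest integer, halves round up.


Gray = 0.299×R + 0.587×G + 0.114×B
Gray = 0.299×190 + 0.587×72 + 0.114×23
Gray = 56.810 + 42.264 + 2.622
Gray = 101.696 → round half up → 102
Gray = 102


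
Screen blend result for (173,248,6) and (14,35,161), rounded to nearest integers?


Screen: C = 255 - (255-A)×(255-B)/255, rounded to nearest integer
R: 255 - (255-173)×(255-14)/255 = 255 - 19762/255 ≈ 255 - 77.498 = 177.502 → 178
G: 255 - (255-248)×(255-35)/255 = 255 - 1540/255 ≈ 255 - 6.039 = 248.961 → 249
B: 255 - (255-6)×(255-161)/255 = 255 - 23406/255 ≈ 255 - 91.788 = 163.212 → 163
= RGB(178, 249, 163)


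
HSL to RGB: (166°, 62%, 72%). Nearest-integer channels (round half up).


H=166°, S=0.62, L=0.72
C = (1-|2L-1|)×S = (1-|0.44|)×0.62 = 0.3472
H' = H/60 = 166/60 ≈ 2.7667; X = C×(1-|H' mod 2 - 1|) ≈ 0.2662
m = L - C/2 = 0.72 - 0.1736 = 0.5464
Sector ⌊H'⌋ = 2 → (R',G',B') = (0.0, 0.3472, ≈0.2662)
RGB = ((R'+m)×255, (G'+m)×255, (B'+m)×255) = (139.332, 227.868, 207.2096)
Round half up → RGB(139, 228, 207)


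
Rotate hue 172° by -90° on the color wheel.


New hue = (H + rotation) mod 360
New hue = (172 -90) mod 360
= 82 mod 360
= 82°


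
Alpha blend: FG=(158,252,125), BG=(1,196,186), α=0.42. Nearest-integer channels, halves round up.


C = α×F + (1-α)×B, with 1-α = 0.58
R: 0.42×158 + 0.58×1 = 66.36 + 0.58 = 66.94 → 67
G: 0.42×252 + 0.58×196 = 105.84 + 113.68 = 219.52 → 220
B: 0.42×125 + 0.58×186 = 52.50 + 107.88 = 160.38 → 160
= RGB(67, 220, 160)


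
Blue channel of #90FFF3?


Color: #90FFF3
R = 90 = 144
G = FF = 255
B = F3 = 243
Blue = 243


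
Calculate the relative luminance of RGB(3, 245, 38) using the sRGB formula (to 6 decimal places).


Linearize each channel (sRGB transfer function): c = v/255; c_lin = c/12.92 if c ≤ 0.04045, else ((c+0.055)/1.055)^2.4
  R: 3/255 ≈ 0.011765 ≤ 0.04045 → 0.011765/12.92 ≈ 0.000911
  G: 245/255 ≈ 0.960784 > 0.04045 → ((0.960784+0.055)/1.055)^2.4 ≈ 0.913099
  B: 38/255 ≈ 0.149020 > 0.04045 → ((0.149020+0.055)/1.055)^2.4 ≈ 0.019382
R_lin = 0.000911, G_lin = 0.913099, B_lin = 0.019382
L = 0.2126×R + 0.7152×G + 0.0722×B
L = 0.2126×0.000911 + 0.7152×0.913099 + 0.0722×0.019382
L ≈ 0.654641


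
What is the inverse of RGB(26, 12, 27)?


Invert: (255-R, 255-G, 255-B)
R: 255-26 = 229
G: 255-12 = 243
B: 255-27 = 228
= RGB(229, 243, 228)


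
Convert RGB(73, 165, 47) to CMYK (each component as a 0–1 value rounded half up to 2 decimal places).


R'=73/255≈0.2863, G'=165/255≈0.6471, B'=47/255≈0.1843
K = 1 - max(R',G',B') = 1 - 165/255 = 90/255 = 0.35294… → 0.35
(1-R'-K)/(1-K) simplifies to (max-R)/max with max = 165:
C = (165-73)/165 = 92/165 = 0.55757… → 0.56
M = (165-165)/165 = 0/165 = 0 → 0.00
Y = (165-47)/165 = 118/165 = 0.71515… → 0.72
= CMYK(0.56, 0.00, 0.72, 0.35)


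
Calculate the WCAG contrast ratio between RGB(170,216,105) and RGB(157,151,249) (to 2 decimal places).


Linearize each sRGB channel c=v/255: c/12.92 if c ≤ 0.04045 else ((c+0.055)/1.055)^2.4
L = 0.2126×R_lin + 0.7152×G_lin + 0.0722×B_lin
Color 1 (170,216,105):
  R=170: 170/255≈0.6667 > 0.04045 → ((0.6667+0.055)/1.055)^2.4 ≈ 0.40198
  G=216: 216/255≈0.8471 > 0.04045 → ((0.8471+0.055)/1.055)^2.4 ≈ 0.68669
  B=105: 105/255≈0.4118 > 0.04045 → ((0.4118+0.055)/1.055)^2.4 ≈ 0.14126
  L1 = 0.2126×0.40198 + 0.7152×0.68669 + 0.0722×0.14126 ≈ 0.58678
Color 2 (157,151,249):
  R=157: 157/255≈0.6157 > 0.04045 → ((0.6157+0.055)/1.055)^2.4 ≈ 0.33716
  G=151: 151/255≈0.5922 > 0.04045 → ((0.5922+0.055)/1.055)^2.4 ≈ 0.30947
  B=249: 249/255≈0.9765 > 0.04045 → ((0.9765+0.055)/1.055)^2.4 ≈ 0.94731
  L2 = 0.2126×0.33716 + 0.7152×0.30947 + 0.0722×0.94731 ≈ 0.36141
Lighter = 0.58678, Darker = 0.36141
Ratio = (L_lighter + 0.05) / (L_darker + 0.05)
Ratio = (0.58678 + 0.05) / (0.36141 + 0.05) = 0.63678 / 0.41141 ≈ 1.5478
Ratio ≈ 1.55:1


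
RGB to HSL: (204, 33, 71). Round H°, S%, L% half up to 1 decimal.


Normalize: R'=204/255≈0.8000, G'=33/255≈0.1294, B'=71/255≈0.2784
Max=204/255, Min=33/255, Δ=Max-Min=171/255
L = (Max+Min)/2 = (204+33)/510 = 237/510 = 0.46470… → L = 46.5%
L ≤ 0.5 → S = Δ/(Max+Min) = 171/(204+33) = 171/237 = 0.72151… → S = 72.2%
(the 1/255 factors cancel in S and H, so raw channel differences can be used)
Max is R' → H = 60 × (((G-B)/Δ) mod 6) = 60 × (((33-71)/171) mod 6)
  (-38)/171 = -0.2222…; negative, so add 6 → 5.7777…
  H = 60 × 5.7777… = 346.666…° → H = 346.7°
= HSL(346.7°, 72.2%, 46.5%)


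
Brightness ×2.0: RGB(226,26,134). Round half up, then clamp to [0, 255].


Multiply each channel by 2.0, round half up, clamp to [0, 255]
R: 226×2.0 = 452 → clamp → 255
G: 26×2.0 = 52
B: 134×2.0 = 268 → clamp → 255
= RGB(255, 52, 255)


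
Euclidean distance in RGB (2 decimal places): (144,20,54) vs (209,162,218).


d = √[(R₁-R₂)² + (G₁-G₂)² + (B₁-B₂)²]
d = √[(144-209)² + (20-162)² + (54-218)²]
d = √[4225 + 20164 + 26896]
d = √51285
d ≈ 226.46


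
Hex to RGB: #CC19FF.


CC → 204 (R)
19 → 25 (G)
FF → 255 (B)
= RGB(204, 25, 255)


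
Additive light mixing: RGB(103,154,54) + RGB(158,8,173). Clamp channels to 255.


Additive: each channel = min(255, C₁+C₂)
R: 103+158 = 261 → 255
G: 154+8 = 162 → 162
B: 54+173 = 227 → 227
= RGB(255, 162, 227)


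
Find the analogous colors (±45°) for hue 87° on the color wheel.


Base hue: 87°
Left analog: (87 - 45) mod 360 = 42°
Right analog: (87 + 45) mod 360 = 132°
Analogous hues = 42° and 132°


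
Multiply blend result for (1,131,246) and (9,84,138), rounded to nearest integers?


Multiply: C = A×B/255, rounded to nearest integer
R: 1×9/255 = 9/255 ≈ 0.035 → 0
G: 131×84/255 = 11004/255 ≈ 43.153 → 43
B: 246×138/255 = 33948/255 ≈ 133.129 → 133
= RGB(0, 43, 133)


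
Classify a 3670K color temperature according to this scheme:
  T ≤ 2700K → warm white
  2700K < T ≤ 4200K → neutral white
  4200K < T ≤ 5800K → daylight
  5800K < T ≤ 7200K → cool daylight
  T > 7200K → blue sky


Temperature: 3670K
2700K < 3670K ≤ 4200K → neutral white
Classification: neutral white


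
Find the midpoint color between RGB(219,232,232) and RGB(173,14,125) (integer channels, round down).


Midpoint: each channel = ⌊(C₁+C₂)/2⌋
R: ⌊(219+173)/2⌋ = 196
G: ⌊(232+14)/2⌋ = 123
B: ⌊(232+125)/2⌋ = 178
= RGB(196, 123, 178)


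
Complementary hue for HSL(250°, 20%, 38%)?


Complement = opposite side of color wheel = hue + 180°
H' = (250 + 180) mod 360 = 70°
S and L unchanged.
= HSL(70°, 20%, 38%)


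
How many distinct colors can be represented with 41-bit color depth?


Colors = 2^bits = 2^41
= 2,199,023,255,552 colors


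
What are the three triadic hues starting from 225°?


Triadic: equally spaced at 120° intervals
H1 = 225°
H2 = (225 + 120) mod 360 = 345°
H3 = (225 + 240) mod 360 = 105°
Triadic = 225°, 345°, 105°


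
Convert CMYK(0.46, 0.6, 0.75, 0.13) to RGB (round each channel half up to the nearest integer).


R = 255 × (1-C) × (1-K) = 255 × 0.54 × 0.87 = 119.799 → 120
G = 255 × (1-M) × (1-K) = 255 × 0.40 × 0.87 = 88.74 → 89
B = 255 × (1-Y) × (1-K) = 255 × 0.25 × 0.87 = 55.4625 → 55
= RGB(120, 89, 55)


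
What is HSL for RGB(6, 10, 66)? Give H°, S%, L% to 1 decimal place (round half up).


Normalize: R'=6/255≈0.0235, G'=10/255≈0.0392, B'=66/255≈0.2588
Max=66/255, Min=6/255, Δ=Max-Min=60/255
L = (Max+Min)/2 = (66+6)/510 = 72/510 = 0.14117… → L = 14.1%
L ≤ 0.5 → S = Δ/(Max+Min) = 60/(66+6) = 60/72 = 0.83333… → S = 83.3%
(the 1/255 factors cancel in S and H, so raw channel differences can be used)
Max is B' → H = 60 × ((R-G)/Δ + 4) = 60 × ((6-10)/60 + 4)
  -4/60 + 4 = -0.0666… + 4 = 3.9333…
  H = 60 × 3.9333… = 236° → H = 236.0°
= HSL(236.0°, 83.3%, 14.1%)


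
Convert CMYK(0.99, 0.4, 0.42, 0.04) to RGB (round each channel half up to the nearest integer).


R = 255 × (1-C) × (1-K) = 255 × 0.01 × 0.96 = 2.448 → 2
G = 255 × (1-M) × (1-K) = 255 × 0.60 × 0.96 = 146.88 → 147
B = 255 × (1-Y) × (1-K) = 255 × 0.58 × 0.96 = 141.984 → 142
= RGB(2, 147, 142)


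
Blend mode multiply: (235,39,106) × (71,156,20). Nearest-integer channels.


Multiply: C = A×B/255, rounded to nearest integer
R: 235×71/255 = 16685/255 ≈ 65.431 → 65
G: 39×156/255 = 6084/255 ≈ 23.859 → 24
B: 106×20/255 = 2120/255 ≈ 8.314 → 8
= RGB(65, 24, 8)


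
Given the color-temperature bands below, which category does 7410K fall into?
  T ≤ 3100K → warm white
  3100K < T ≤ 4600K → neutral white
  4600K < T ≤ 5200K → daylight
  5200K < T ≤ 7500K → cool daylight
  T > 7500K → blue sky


Temperature: 7410K
5200K < 7410K ≤ 7500K → cool daylight
Classification: cool daylight


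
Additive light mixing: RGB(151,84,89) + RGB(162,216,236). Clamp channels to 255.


Additive: each channel = min(255, C₁+C₂)
R: 151+162 = 313 → 255
G: 84+216 = 300 → 255
B: 89+236 = 325 → 255
= RGB(255, 255, 255)


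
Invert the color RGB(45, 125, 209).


Invert: (255-R, 255-G, 255-B)
R: 255-45 = 210
G: 255-125 = 130
B: 255-209 = 46
= RGB(210, 130, 46)


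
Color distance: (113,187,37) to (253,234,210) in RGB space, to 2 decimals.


d = √[(R₁-R₂)² + (G₁-G₂)² + (B₁-B₂)²]
d = √[(113-253)² + (187-234)² + (37-210)²]
d = √[19600 + 2209 + 29929]
d = √51738
d ≈ 227.46


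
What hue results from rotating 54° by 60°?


New hue = (H + rotation) mod 360
New hue = (54 + 60) mod 360
= 114 mod 360
= 114°


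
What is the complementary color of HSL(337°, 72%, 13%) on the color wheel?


Complement = opposite side of color wheel = hue + 180°
H' = (337 + 180) mod 360 = 157°
S and L unchanged.
= HSL(157°, 72%, 13%)


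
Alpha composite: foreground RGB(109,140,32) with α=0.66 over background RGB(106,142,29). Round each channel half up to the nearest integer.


C = α×F + (1-α)×B, with 1-α = 0.34
R: 0.66×109 + 0.34×106 = 71.94 + 36.04 = 107.98 → 108
G: 0.66×140 + 0.34×142 = 92.40 + 48.28 = 140.68 → 141
B: 0.66×32 + 0.34×29 = 21.12 + 9.86 = 30.98 → 31
= RGB(108, 141, 31)


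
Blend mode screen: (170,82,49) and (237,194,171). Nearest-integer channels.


Screen: C = 255 - (255-A)×(255-B)/255, rounded to nearest integer
R: 255 - (255-170)×(255-237)/255 = 255 - 1530/255 ≈ 255 - 6.000 = 249.000 → 249
G: 255 - (255-82)×(255-194)/255 = 255 - 10553/255 ≈ 255 - 41.384 = 213.616 → 214
B: 255 - (255-49)×(255-171)/255 = 255 - 17304/255 ≈ 255 - 67.859 = 187.141 → 187
= RGB(249, 214, 187)


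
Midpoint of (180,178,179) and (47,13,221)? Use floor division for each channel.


Midpoint: each channel = ⌊(C₁+C₂)/2⌋
R: ⌊(180+47)/2⌋ = 113
G: ⌊(178+13)/2⌋ = 95
B: ⌊(179+221)/2⌋ = 200
= RGB(113, 95, 200)


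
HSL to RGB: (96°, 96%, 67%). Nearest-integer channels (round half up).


H=96°, S=0.96, L=0.67
C = (1-|2L-1|)×S = (1-|0.34|)×0.96 = 0.6336
H' = H/60 = 96/60 ≈ 1.6000; X = C×(1-|H' mod 2 - 1|) = 0.25344
m = L - C/2 = 0.67 - 0.3168 = 0.3532
Sector ⌊H'⌋ = 1 → (R',G',B') = (0.25344, 0.6336, 0.0)
RGB = ((R'+m)×255, (G'+m)×255, (B'+m)×255) = (154.6932, 251.634, 90.066)
Round half up → RGB(155, 252, 90)


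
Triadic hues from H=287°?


Triadic: equally spaced at 120° intervals
H1 = 287°
H2 = (287 + 120) mod 360 = 47°
H3 = (287 + 240) mod 360 = 167°
Triadic = 287°, 47°, 167°


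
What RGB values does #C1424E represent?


C1 → 193 (R)
42 → 66 (G)
4E → 78 (B)
= RGB(193, 66, 78)


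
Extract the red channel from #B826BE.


Color: #B826BE
R = B8 = 184
G = 26 = 38
B = BE = 190
Red = 184


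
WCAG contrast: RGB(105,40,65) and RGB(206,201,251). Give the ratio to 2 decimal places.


Linearize each sRGB channel c=v/255: c/12.92 if c ≤ 0.04045 else ((c+0.055)/1.055)^2.4
L = 0.2126×R_lin + 0.7152×G_lin + 0.0722×B_lin
Color 1 (105,40,65):
  R=105: 105/255≈0.4118 > 0.04045 → ((0.4118+0.055)/1.055)^2.4 ≈ 0.14126
  G=40: 40/255≈0.1569 > 0.04045 → ((0.1569+0.055)/1.055)^2.4 ≈ 0.02122
  B=65: 65/255≈0.2549 > 0.04045 → ((0.2549+0.055)/1.055)^2.4 ≈ 0.05286
  L1 = 0.2126×0.14126 + 0.7152×0.02122 + 0.0722×0.05286 ≈ 0.04902
Color 2 (206,201,251):
  R=206: 206/255≈0.8078 > 0.04045 → ((0.8078+0.055)/1.055)^2.4 ≈ 0.61721
  G=201: 201/255≈0.7882 > 0.04045 → ((0.7882+0.055)/1.055)^2.4 ≈ 0.58408
  B=251: 251/255≈0.9843 > 0.04045 → ((0.9843+0.055)/1.055)^2.4 ≈ 0.96469
  L2 = 0.2126×0.61721 + 0.7152×0.58408 + 0.0722×0.96469 ≈ 0.61860
Lighter = 0.61860, Darker = 0.04902
Ratio = (L_lighter + 0.05) / (L_darker + 0.05)
Ratio = (0.61860 + 0.05) / (0.04902 + 0.05) = 0.66860 / 0.09902 ≈ 6.7518
Ratio ≈ 6.75:1


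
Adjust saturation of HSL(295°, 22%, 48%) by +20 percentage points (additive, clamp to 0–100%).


Original S = 22%
Adjustment = +20 percentage points
New S = 22 + (20) = 42
Clamp to [0, 100] → 42
= HSL(295°, 42%, 48%)


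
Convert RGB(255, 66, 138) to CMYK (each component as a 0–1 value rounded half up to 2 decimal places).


R'=255/255≈1.0000, G'=66/255≈0.2588, B'=138/255≈0.5412
K = 1 - max(R',G',B') = 1 - 255/255 = 0/255 = 0 → 0.00
(1-R'-K)/(1-K) simplifies to (max-R)/max with max = 255:
C = (255-255)/255 = 0/255 = 0 → 0.00
M = (255-66)/255 = 189/255 = 0.74117… → 0.74
Y = (255-138)/255 = 117/255 = 0.45882… → 0.46
= CMYK(0.00, 0.74, 0.46, 0.00)


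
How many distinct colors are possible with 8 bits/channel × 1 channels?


Total bits = 8 bits/channel × 1 channels = 8 bits
Distinct colors = 2^8
= 256 colors


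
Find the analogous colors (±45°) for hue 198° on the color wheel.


Base hue: 198°
Left analog: (198 - 45) mod 360 = 153°
Right analog: (198 + 45) mod 360 = 243°
Analogous hues = 153° and 243°


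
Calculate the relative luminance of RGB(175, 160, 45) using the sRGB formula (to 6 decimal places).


Linearize each channel (sRGB transfer function): c = v/255; c_lin = c/12.92 if c ≤ 0.04045, else ((c+0.055)/1.055)^2.4
  R: 175/255 ≈ 0.686275 > 0.04045 → ((0.686275+0.055)/1.055)^2.4 ≈ 0.428690
  G: 160/255 ≈ 0.627451 > 0.04045 → ((0.627451+0.055)/1.055)^2.4 ≈ 0.351533
  B: 45/255 ≈ 0.176471 > 0.04045 → ((0.176471+0.055)/1.055)^2.4 ≈ 0.026241
R_lin = 0.428690, G_lin = 0.351533, B_lin = 0.026241
L = 0.2126×R + 0.7152×G + 0.0722×B
L = 0.2126×0.428690 + 0.7152×0.351533 + 0.0722×0.026241
L ≈ 0.344450


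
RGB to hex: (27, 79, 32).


R = 27 → 1B (hex)
G = 79 → 4F (hex)
B = 32 → 20 (hex)
Hex = #1B4F20


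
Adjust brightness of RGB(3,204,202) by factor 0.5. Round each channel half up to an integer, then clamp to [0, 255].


Multiply each channel by 0.5, round half up, clamp to [0, 255]
R: 3×0.5 = 1.5 → round → 2
G: 204×0.5 = 102
B: 202×0.5 = 101
= RGB(2, 102, 101)


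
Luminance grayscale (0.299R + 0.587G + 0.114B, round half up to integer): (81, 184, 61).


Gray = 0.299×R + 0.587×G + 0.114×B
Gray = 0.299×81 + 0.587×184 + 0.114×61
Gray = 24.219 + 108.008 + 6.954
Gray = 139.181 → round half up → 139
Gray = 139


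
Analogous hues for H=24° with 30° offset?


Base hue: 24°
Left analog: (24 - 30) mod 360 = 354°
Right analog: (24 + 30) mod 360 = 54°
Analogous hues = 354° and 54°


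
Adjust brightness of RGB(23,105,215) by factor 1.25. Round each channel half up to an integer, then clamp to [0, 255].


Multiply each channel by 1.25, round half up, clamp to [0, 255]
R: 23×1.25 = 28.75 → round → 29
G: 105×1.25 = 131.25 → round → 131
B: 215×1.25 = 268.75 → round → 269 → clamp → 255
= RGB(29, 131, 255)


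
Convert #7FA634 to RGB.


7F → 127 (R)
A6 → 166 (G)
34 → 52 (B)
= RGB(127, 166, 52)


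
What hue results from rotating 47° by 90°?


New hue = (H + rotation) mod 360
New hue = (47 + 90) mod 360
= 137 mod 360
= 137°


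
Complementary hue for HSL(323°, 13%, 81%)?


Complement = opposite side of color wheel = hue + 180°
H' = (323 + 180) mod 360 = 143°
S and L unchanged.
= HSL(143°, 13%, 81%)


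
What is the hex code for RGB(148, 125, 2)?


R = 148 → 94 (hex)
G = 125 → 7D (hex)
B = 2 → 02 (hex)
Hex = #947D02


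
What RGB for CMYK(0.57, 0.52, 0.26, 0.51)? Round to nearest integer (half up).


R = 255 × (1-C) × (1-K) = 255 × 0.43 × 0.49 = 53.7285 → 54
G = 255 × (1-M) × (1-K) = 255 × 0.48 × 0.49 = 59.976 → 60
B = 255 × (1-Y) × (1-K) = 255 × 0.74 × 0.49 = 92.463 → 92
= RGB(54, 60, 92)


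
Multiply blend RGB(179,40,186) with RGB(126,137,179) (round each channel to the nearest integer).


Multiply: C = A×B/255, rounded to nearest integer
R: 179×126/255 = 22554/255 ≈ 88.447 → 88
G: 40×137/255 = 5480/255 ≈ 21.490 → 21
B: 186×179/255 = 33294/255 ≈ 130.565 → 131
= RGB(88, 21, 131)


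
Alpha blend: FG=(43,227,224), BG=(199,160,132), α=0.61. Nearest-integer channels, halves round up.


C = α×F + (1-α)×B, with 1-α = 0.39
R: 0.61×43 + 0.39×199 = 26.23 + 77.61 = 103.84 → 104
G: 0.61×227 + 0.39×160 = 138.47 + 62.40 = 200.87 → 201
B: 0.61×224 + 0.39×132 = 136.64 + 51.48 = 188.12 → 188
= RGB(104, 201, 188)


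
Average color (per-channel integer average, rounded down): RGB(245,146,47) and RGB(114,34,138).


Midpoint: each channel = ⌊(C₁+C₂)/2⌋
R: ⌊(245+114)/2⌋ = 179
G: ⌊(146+34)/2⌋ = 90
B: ⌊(47+138)/2⌋ = 92
= RGB(179, 90, 92)


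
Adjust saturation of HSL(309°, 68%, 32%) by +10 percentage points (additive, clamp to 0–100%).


Original S = 68%
Adjustment = +10 percentage points
New S = 68 + (10) = 78
Clamp to [0, 100] → 78
= HSL(309°, 78%, 32%)


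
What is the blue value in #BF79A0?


Color: #BF79A0
R = BF = 191
G = 79 = 121
B = A0 = 160
Blue = 160


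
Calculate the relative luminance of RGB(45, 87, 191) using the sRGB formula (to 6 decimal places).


Linearize each channel (sRGB transfer function): c = v/255; c_lin = c/12.92 if c ≤ 0.04045, else ((c+0.055)/1.055)^2.4
  R: 45/255 ≈ 0.176471 > 0.04045 → ((0.176471+0.055)/1.055)^2.4 ≈ 0.026241
  G: 87/255 ≈ 0.341176 > 0.04045 → ((0.341176+0.055)/1.055)^2.4 ≈ 0.095307
  B: 191/255 ≈ 0.749020 > 0.04045 → ((0.749020+0.055)/1.055)^2.4 ≈ 0.520996
R_lin = 0.026241, G_lin = 0.095307, B_lin = 0.520996
L = 0.2126×R + 0.7152×G + 0.0722×B
L = 0.2126×0.026241 + 0.7152×0.095307 + 0.0722×0.520996
L ≈ 0.111359


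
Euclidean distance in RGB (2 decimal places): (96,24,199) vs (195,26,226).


d = √[(R₁-R₂)² + (G₁-G₂)² + (B₁-B₂)²]
d = √[(96-195)² + (24-26)² + (199-226)²]
d = √[9801 + 4 + 729]
d = √10534
d ≈ 102.64


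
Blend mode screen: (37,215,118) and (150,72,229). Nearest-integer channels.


Screen: C = 255 - (255-A)×(255-B)/255, rounded to nearest integer
R: 255 - (255-37)×(255-150)/255 = 255 - 22890/255 ≈ 255 - 89.765 = 165.235 → 165
G: 255 - (255-215)×(255-72)/255 = 255 - 7320/255 ≈ 255 - 28.706 = 226.294 → 226
B: 255 - (255-118)×(255-229)/255 = 255 - 3562/255 ≈ 255 - 13.969 = 241.031 → 241
= RGB(165, 226, 241)


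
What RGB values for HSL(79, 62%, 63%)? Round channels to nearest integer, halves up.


H=79°, S=0.62, L=0.63
C = (1-|2L-1|)×S = (1-|0.26|)×0.62 = 0.4588
H' = H/60 = 79/60 ≈ 1.3167; X = C×(1-|H' mod 2 - 1|) ≈ 0.3135
m = L - C/2 = 0.63 - 0.2294 = 0.4006
Sector ⌊H'⌋ = 1 → (R',G',B') = (≈0.3135, 0.4588, 0.0)
RGB = ((R'+m)×255, (G'+m)×255, (B'+m)×255) = (182.0989, 219.147, 102.153)
Round half up → RGB(182, 219, 102)


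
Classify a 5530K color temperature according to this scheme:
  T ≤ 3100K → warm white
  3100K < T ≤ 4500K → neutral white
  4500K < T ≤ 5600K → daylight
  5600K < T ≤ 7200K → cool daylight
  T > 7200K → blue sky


Temperature: 5530K
4500K < 5530K ≤ 5600K → daylight
Classification: daylight


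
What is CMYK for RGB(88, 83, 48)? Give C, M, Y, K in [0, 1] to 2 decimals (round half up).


R'=88/255≈0.3451, G'=83/255≈0.3255, B'=48/255≈0.1882
K = 1 - max(R',G',B') = 1 - 88/255 = 167/255 = 0.65490… → 0.65
(1-R'-K)/(1-K) simplifies to (max-R)/max with max = 88:
C = (88-88)/88 = 0/88 = 0 → 0.00
M = (88-83)/88 = 5/88 = 0.05681… → 0.06
Y = (88-48)/88 = 40/88 = 0.45454… → 0.45
= CMYK(0.00, 0.06, 0.45, 0.65)


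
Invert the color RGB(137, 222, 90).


Invert: (255-R, 255-G, 255-B)
R: 255-137 = 118
G: 255-222 = 33
B: 255-90 = 165
= RGB(118, 33, 165)


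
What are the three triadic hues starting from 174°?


Triadic: equally spaced at 120° intervals
H1 = 174°
H2 = (174 + 120) mod 360 = 294°
H3 = (174 + 240) mod 360 = 54°
Triadic = 174°, 294°, 54°


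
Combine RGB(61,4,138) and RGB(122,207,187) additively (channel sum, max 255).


Additive: each channel = min(255, C₁+C₂)
R: 61+122 = 183 → 183
G: 4+207 = 211 → 211
B: 138+187 = 325 → 255
= RGB(183, 211, 255)


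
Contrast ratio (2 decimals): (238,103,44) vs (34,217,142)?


Linearize each sRGB channel c=v/255: c/12.92 if c ≤ 0.04045 else ((c+0.055)/1.055)^2.4
L = 0.2126×R_lin + 0.7152×G_lin + 0.0722×B_lin
Color 1 (238,103,44):
  R=238: 238/255≈0.9333 > 0.04045 → ((0.9333+0.055)/1.055)^2.4 ≈ 0.85499
  G=103: 103/255≈0.4039 > 0.04045 → ((0.4039+0.055)/1.055)^2.4 ≈ 0.13563
  B=44: 44/255≈0.1725 > 0.04045 → ((0.1725+0.055)/1.055)^2.4 ≈ 0.02519
  L1 = 0.2126×0.85499 + 0.7152×0.13563 + 0.0722×0.02519 ≈ 0.28059
Color 2 (34,217,142):
  R=34: 34/255≈0.1333 > 0.04045 → ((0.1333+0.055)/1.055)^2.4 ≈ 0.01600
  G=217: 217/255≈0.8510 > 0.04045 → ((0.8510+0.055)/1.055)^2.4 ≈ 0.69387
  B=142: 142/255≈0.5569 > 0.04045 → ((0.5569+0.055)/1.055)^2.4 ≈ 0.27050
  L2 = 0.2126×0.01600 + 0.7152×0.69387 + 0.0722×0.27050 ≈ 0.51919
Lighter = 0.51919, Darker = 0.28059
Ratio = (L_lighter + 0.05) / (L_darker + 0.05)
Ratio = (0.51919 + 0.05) / (0.28059 + 0.05) = 0.56919 / 0.33059 ≈ 1.7217
Ratio ≈ 1.72:1


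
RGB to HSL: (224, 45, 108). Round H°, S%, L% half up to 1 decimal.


Normalize: R'=224/255≈0.8784, G'=45/255≈0.1765, B'=108/255≈0.4235
Max=224/255, Min=45/255, Δ=Max-Min=179/255
L = (Max+Min)/2 = (224+45)/510 = 269/510 = 0.52745… → L = 52.7%
L > 0.5 → S = Δ/(2-Max-Min) = 179/(510-224-45) = 179/241 = 0.74273… → S = 74.3%
(the 1/255 factors cancel in S and H, so raw channel differences can be used)
Max is R' → H = 60 × (((G-B)/Δ) mod 6) = 60 × (((45-108)/179) mod 6)
  (-63)/179 = -0.3519…; negative, so add 6 → 5.6480…
  H = 60 × 5.6480… = 338.882…° → H = 338.9°
= HSL(338.9°, 74.3%, 52.7%)


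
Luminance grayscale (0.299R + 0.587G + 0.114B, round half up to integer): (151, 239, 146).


Gray = 0.299×R + 0.587×G + 0.114×B
Gray = 0.299×151 + 0.587×239 + 0.114×146
Gray = 45.149 + 140.293 + 16.644
Gray = 202.086 → round half up → 202
Gray = 202


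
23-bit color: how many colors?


Colors = 2^bits = 2^23
= 8,388,608 colors


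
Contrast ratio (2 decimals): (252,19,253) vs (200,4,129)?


Linearize each sRGB channel c=v/255: c/12.92 if c ≤ 0.04045 else ((c+0.055)/1.055)^2.4
L = 0.2126×R_lin + 0.7152×G_lin + 0.0722×B_lin
Color 1 (252,19,253):
  R=252: 252/255≈0.9882 > 0.04045 → ((0.9882+0.055)/1.055)^2.4 ≈ 0.97345
  G=19: 19/255≈0.0745 > 0.04045 → ((0.0745+0.055)/1.055)^2.4 ≈ 0.00651
  B=253: 253/255≈0.9922 > 0.04045 → ((0.9922+0.055)/1.055)^2.4 ≈ 0.98225
  L1 = 0.2126×0.97345 + 0.7152×0.00651 + 0.0722×0.98225 ≈ 0.28253
Color 2 (200,4,129):
  R=200: 200/255≈0.7843 > 0.04045 → ((0.7843+0.055)/1.055)^2.4 ≈ 0.57758
  G=4: 4/255≈0.0157 ≤ 0.04045 → 0.0157/12.92 ≈ 0.00121
  B=129: 129/255≈0.5059 > 0.04045 → ((0.5059+0.055)/1.055)^2.4 ≈ 0.21953
  L2 = 0.2126×0.57758 + 0.7152×0.00121 + 0.0722×0.21953 ≈ 0.13951
Lighter = 0.28253, Darker = 0.13951
Ratio = (L_lighter + 0.05) / (L_darker + 0.05)
Ratio = (0.28253 + 0.05) / (0.13951 + 0.05) = 0.33253 / 0.18951 ≈ 1.7547
Ratio ≈ 1.75:1


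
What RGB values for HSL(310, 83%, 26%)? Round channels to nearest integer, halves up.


H=310°, S=0.83, L=0.26
C = (1-|2L-1|)×S = (1-|-0.48|)×0.83 = 0.4316
H' = H/60 = 310/60 ≈ 5.1667; X = C×(1-|H' mod 2 - 1|) ≈ 0.3597
m = L - C/2 = 0.26 - 0.2158 = 0.0442
Sector ⌊H'⌋ = 5 → (R',G',B') = (0.4316, 0.0, ≈0.3597)
RGB = ((R'+m)×255, (G'+m)×255, (B'+m)×255) = (121.329, 11.271, 102.986)
Round half up → RGB(121, 11, 103)


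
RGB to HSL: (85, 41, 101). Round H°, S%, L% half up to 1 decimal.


Normalize: R'=85/255≈0.3333, G'=41/255≈0.1608, B'=101/255≈0.3961
Max=101/255, Min=41/255, Δ=Max-Min=60/255
L = (Max+Min)/2 = (101+41)/510 = 142/510 = 0.27843… → L = 27.8%
L ≤ 0.5 → S = Δ/(Max+Min) = 60/(101+41) = 60/142 = 0.42253… → S = 42.3%
(the 1/255 factors cancel in S and H, so raw channel differences can be used)
Max is B' → H = 60 × ((R-G)/Δ + 4) = 60 × ((85-41)/60 + 4)
  44/60 + 4 = 0.7333… + 4 = 4.7333…
  H = 60 × 4.7333… = 284° → H = 284.0°
= HSL(284.0°, 42.3%, 27.8%)


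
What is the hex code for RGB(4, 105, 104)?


R = 4 → 04 (hex)
G = 105 → 69 (hex)
B = 104 → 68 (hex)
Hex = #046968


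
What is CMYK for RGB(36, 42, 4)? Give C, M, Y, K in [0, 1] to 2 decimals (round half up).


R'=36/255≈0.1412, G'=42/255≈0.1647, B'=4/255≈0.0157
K = 1 - max(R',G',B') = 1 - 42/255 = 213/255 = 0.83529… → 0.84
(1-R'-K)/(1-K) simplifies to (max-R)/max with max = 42:
C = (42-36)/42 = 6/42 = 0.14285… → 0.14
M = (42-42)/42 = 0/42 = 0 → 0.00
Y = (42-4)/42 = 38/42 = 0.90476… → 0.90
= CMYK(0.14, 0.00, 0.90, 0.84)


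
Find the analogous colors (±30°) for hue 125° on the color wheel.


Base hue: 125°
Left analog: (125 - 30) mod 360 = 95°
Right analog: (125 + 30) mod 360 = 155°
Analogous hues = 95° and 155°


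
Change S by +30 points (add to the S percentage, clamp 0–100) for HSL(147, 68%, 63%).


Original S = 68%
Adjustment = +30 percentage points
New S = 68 + (30) = 98
Clamp to [0, 100] → 98
= HSL(147°, 98%, 63%)


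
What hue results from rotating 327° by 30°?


New hue = (H + rotation) mod 360
New hue = (327 + 30) mod 360
= 357 mod 360
= 357°


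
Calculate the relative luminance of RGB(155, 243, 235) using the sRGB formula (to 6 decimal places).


Linearize each channel (sRGB transfer function): c = v/255; c_lin = c/12.92 if c ≤ 0.04045, else ((c+0.055)/1.055)^2.4
  R: 155/255 ≈ 0.607843 > 0.04045 → ((0.607843+0.055)/1.055)^2.4 ≈ 0.327778
  G: 243/255 ≈ 0.952941 > 0.04045 → ((0.952941+0.055)/1.055)^2.4 ≈ 0.896269
  B: 235/255 ≈ 0.921569 > 0.04045 → ((0.921569+0.055)/1.055)^2.4 ≈ 0.830770
R_lin = 0.327778, G_lin = 0.896269, B_lin = 0.830770
L = 0.2126×R + 0.7152×G + 0.0722×B
L = 0.2126×0.327778 + 0.7152×0.896269 + 0.0722×0.830770
L ≈ 0.770679


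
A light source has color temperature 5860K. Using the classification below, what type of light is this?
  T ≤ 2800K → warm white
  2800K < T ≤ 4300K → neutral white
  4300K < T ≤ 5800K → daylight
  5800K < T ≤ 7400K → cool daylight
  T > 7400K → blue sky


Temperature: 5860K
5800K < 5860K ≤ 7400K → cool daylight
Classification: cool daylight


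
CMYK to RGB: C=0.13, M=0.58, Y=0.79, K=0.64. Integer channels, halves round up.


R = 255 × (1-C) × (1-K) = 255 × 0.87 × 0.36 = 79.866 → 80
G = 255 × (1-M) × (1-K) = 255 × 0.42 × 0.36 = 38.556 → 39
B = 255 × (1-Y) × (1-K) = 255 × 0.21 × 0.36 = 19.278 → 19
= RGB(80, 39, 19)


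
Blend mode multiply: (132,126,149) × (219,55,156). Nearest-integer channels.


Multiply: C = A×B/255, rounded to nearest integer
R: 132×219/255 = 28908/255 ≈ 113.365 → 113
G: 126×55/255 = 6930/255 ≈ 27.176 → 27
B: 149×156/255 = 23244/255 ≈ 91.153 → 91
= RGB(113, 27, 91)


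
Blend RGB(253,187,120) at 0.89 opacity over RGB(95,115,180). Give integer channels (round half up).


C = α×F + (1-α)×B, with 1-α = 0.11
R: 0.89×253 + 0.11×95 = 225.17 + 10.45 = 235.62 → 236
G: 0.89×187 + 0.11×115 = 166.43 + 12.65 = 179.08 → 179
B: 0.89×120 + 0.11×180 = 106.80 + 19.80 = 126.60 → 127
= RGB(236, 179, 127)


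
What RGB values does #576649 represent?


57 → 87 (R)
66 → 102 (G)
49 → 73 (B)
= RGB(87, 102, 73)


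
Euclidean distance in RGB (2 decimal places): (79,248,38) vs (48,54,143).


d = √[(R₁-R₂)² + (G₁-G₂)² + (B₁-B₂)²]
d = √[(79-48)² + (248-54)² + (38-143)²]
d = √[961 + 37636 + 11025]
d = √49622
d ≈ 222.76


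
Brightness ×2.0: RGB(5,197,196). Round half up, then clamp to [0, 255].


Multiply each channel by 2.0, round half up, clamp to [0, 255]
R: 5×2.0 = 10
G: 197×2.0 = 394 → clamp → 255
B: 196×2.0 = 392 → clamp → 255
= RGB(10, 255, 255)


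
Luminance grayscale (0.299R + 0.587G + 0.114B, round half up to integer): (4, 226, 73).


Gray = 0.299×R + 0.587×G + 0.114×B
Gray = 0.299×4 + 0.587×226 + 0.114×73
Gray = 1.196 + 132.662 + 8.322
Gray = 142.180 → round half up → 142
Gray = 142


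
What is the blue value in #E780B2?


Color: #E780B2
R = E7 = 231
G = 80 = 128
B = B2 = 178
Blue = 178


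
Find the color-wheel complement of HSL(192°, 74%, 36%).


Complement = opposite side of color wheel = hue + 180°
H' = (192 + 180) mod 360 = 12°
S and L unchanged.
= HSL(12°, 74%, 36%)


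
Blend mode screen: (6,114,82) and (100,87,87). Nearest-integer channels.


Screen: C = 255 - (255-A)×(255-B)/255, rounded to nearest integer
R: 255 - (255-6)×(255-100)/255 = 255 - 38595/255 ≈ 255 - 151.353 = 103.647 → 104
G: 255 - (255-114)×(255-87)/255 = 255 - 23688/255 ≈ 255 - 92.894 = 162.106 → 162
B: 255 - (255-82)×(255-87)/255 = 255 - 29064/255 ≈ 255 - 113.976 = 141.024 → 141
= RGB(104, 162, 141)


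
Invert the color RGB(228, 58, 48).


Invert: (255-R, 255-G, 255-B)
R: 255-228 = 27
G: 255-58 = 197
B: 255-48 = 207
= RGB(27, 197, 207)


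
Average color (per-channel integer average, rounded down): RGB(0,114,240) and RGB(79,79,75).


Midpoint: each channel = ⌊(C₁+C₂)/2⌋
R: ⌊(0+79)/2⌋ = 39
G: ⌊(114+79)/2⌋ = 96
B: ⌊(240+75)/2⌋ = 157
= RGB(39, 96, 157)


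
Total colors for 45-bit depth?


Colors = 2^bits = 2^45
= 35,184,372,088,832 colors


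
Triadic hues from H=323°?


Triadic: equally spaced at 120° intervals
H1 = 323°
H2 = (323 + 120) mod 360 = 83°
H3 = (323 + 240) mod 360 = 203°
Triadic = 323°, 83°, 203°


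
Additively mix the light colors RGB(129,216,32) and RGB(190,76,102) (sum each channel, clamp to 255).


Additive: each channel = min(255, C₁+C₂)
R: 129+190 = 319 → 255
G: 216+76 = 292 → 255
B: 32+102 = 134 → 134
= RGB(255, 255, 134)


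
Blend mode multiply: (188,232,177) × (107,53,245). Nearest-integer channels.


Multiply: C = A×B/255, rounded to nearest integer
R: 188×107/255 = 20116/255 ≈ 78.886 → 79
G: 232×53/255 = 12296/255 ≈ 48.220 → 48
B: 177×245/255 = 43365/255 ≈ 170.059 → 170
= RGB(79, 48, 170)


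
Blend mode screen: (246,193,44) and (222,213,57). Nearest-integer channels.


Screen: C = 255 - (255-A)×(255-B)/255, rounded to nearest integer
R: 255 - (255-246)×(255-222)/255 = 255 - 297/255 ≈ 255 - 1.165 = 253.835 → 254
G: 255 - (255-193)×(255-213)/255 = 255 - 2604/255 ≈ 255 - 10.212 = 244.788 → 245
B: 255 - (255-44)×(255-57)/255 = 255 - 41778/255 ≈ 255 - 163.835 = 91.165 → 91
= RGB(254, 245, 91)


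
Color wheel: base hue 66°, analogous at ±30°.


Base hue: 66°
Left analog: (66 - 30) mod 360 = 36°
Right analog: (66 + 30) mod 360 = 96°
Analogous hues = 36° and 96°


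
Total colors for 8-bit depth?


Colors = 2^bits = 2^8
= 256 colors


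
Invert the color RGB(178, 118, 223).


Invert: (255-R, 255-G, 255-B)
R: 255-178 = 77
G: 255-118 = 137
B: 255-223 = 32
= RGB(77, 137, 32)


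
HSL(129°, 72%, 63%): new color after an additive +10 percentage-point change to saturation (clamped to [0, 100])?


Original S = 72%
Adjustment = +10 percentage points
New S = 72 + (10) = 82
Clamp to [0, 100] → 82
= HSL(129°, 82%, 63%)


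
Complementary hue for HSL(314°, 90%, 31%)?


Complement = opposite side of color wheel = hue + 180°
H' = (314 + 180) mod 360 = 134°
S and L unchanged.
= HSL(134°, 90%, 31%)


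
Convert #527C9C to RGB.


52 → 82 (R)
7C → 124 (G)
9C → 156 (B)
= RGB(82, 124, 156)


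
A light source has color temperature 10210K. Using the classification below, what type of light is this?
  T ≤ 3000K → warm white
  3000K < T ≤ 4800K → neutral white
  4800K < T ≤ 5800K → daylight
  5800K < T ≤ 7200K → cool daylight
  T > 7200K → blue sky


Temperature: 10210K
10210K > 7200K → blue sky
Classification: blue sky
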